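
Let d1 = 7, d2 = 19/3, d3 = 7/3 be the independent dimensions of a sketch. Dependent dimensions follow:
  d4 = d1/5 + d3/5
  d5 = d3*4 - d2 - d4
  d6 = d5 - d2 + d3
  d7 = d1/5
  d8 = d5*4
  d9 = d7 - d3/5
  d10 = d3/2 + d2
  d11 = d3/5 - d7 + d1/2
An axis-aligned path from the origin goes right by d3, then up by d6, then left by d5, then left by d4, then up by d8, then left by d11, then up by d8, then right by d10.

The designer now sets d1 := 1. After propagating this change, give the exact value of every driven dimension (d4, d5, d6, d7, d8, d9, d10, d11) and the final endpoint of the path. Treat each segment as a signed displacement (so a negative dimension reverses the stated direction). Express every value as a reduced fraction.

Apply edit: d1 := 1
  d4 = d1/5 + d3/5 = 2/3
  d5 = d3*4 - d2 - d4 = 7/3
  d6 = d5 - d2 + d3 = -5/3
  d7 = d1/5 = 1/5
  d8 = d5*4 = 28/3
  d9 = d7 - d3/5 = -4/15
  d10 = d3/2 + d2 = 15/2
  d11 = d3/5 - d7 + d1/2 = 23/30
Walk from origin (0, 0):
  seg 1: right by d3 = 7/3 → (7/3, 0)
  seg 2: up by d6 = -5/3 → (7/3, -5/3)
  seg 3: left by d5 = 7/3 → (0, -5/3)
  seg 4: left by d4 = 2/3 → (-2/3, -5/3)
  seg 5: up by d8 = 28/3 → (-2/3, 23/3)
  seg 6: left by d11 = 23/30 → (-43/30, 23/3)
  seg 7: up by d8 = 28/3 → (-43/30, 17)
  seg 8: right by d10 = 15/2 → (91/15, 17)

d4 = 2/3
d5 = 7/3
d6 = -5/3
d7 = 1/5
d8 = 28/3
d9 = -4/15
d10 = 15/2
d11 = 23/30
endpoint = (91/15, 17)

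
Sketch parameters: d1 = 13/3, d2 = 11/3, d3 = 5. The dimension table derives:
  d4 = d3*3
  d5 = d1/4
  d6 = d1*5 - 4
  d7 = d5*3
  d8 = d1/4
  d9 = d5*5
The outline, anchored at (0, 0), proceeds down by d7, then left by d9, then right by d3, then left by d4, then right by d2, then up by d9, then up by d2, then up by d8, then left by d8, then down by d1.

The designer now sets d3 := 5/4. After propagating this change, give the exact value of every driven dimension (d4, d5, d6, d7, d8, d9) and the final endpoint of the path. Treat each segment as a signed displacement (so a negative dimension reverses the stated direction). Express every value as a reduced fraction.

Apply edit: d3 := 5/4
  d4 = d3*3 = 15/4
  d5 = d1/4 = 13/12
  d6 = d1*5 - 4 = 53/3
  d7 = d5*3 = 13/4
  d8 = d1/4 = 13/12
  d9 = d5*5 = 65/12
Walk from origin (0, 0):
  seg 1: down by d7 = 13/4 → (0, -13/4)
  seg 2: left by d9 = 65/12 → (-65/12, -13/4)
  seg 3: right by d3 = 5/4 → (-25/6, -13/4)
  seg 4: left by d4 = 15/4 → (-95/12, -13/4)
  seg 5: right by d2 = 11/3 → (-17/4, -13/4)
  seg 6: up by d9 = 65/12 → (-17/4, 13/6)
  seg 7: up by d2 = 11/3 → (-17/4, 35/6)
  seg 8: up by d8 = 13/12 → (-17/4, 83/12)
  seg 9: left by d8 = 13/12 → (-16/3, 83/12)
  seg 10: down by d1 = 13/3 → (-16/3, 31/12)

d4 = 15/4
d5 = 13/12
d6 = 53/3
d7 = 13/4
d8 = 13/12
d9 = 65/12
endpoint = (-16/3, 31/12)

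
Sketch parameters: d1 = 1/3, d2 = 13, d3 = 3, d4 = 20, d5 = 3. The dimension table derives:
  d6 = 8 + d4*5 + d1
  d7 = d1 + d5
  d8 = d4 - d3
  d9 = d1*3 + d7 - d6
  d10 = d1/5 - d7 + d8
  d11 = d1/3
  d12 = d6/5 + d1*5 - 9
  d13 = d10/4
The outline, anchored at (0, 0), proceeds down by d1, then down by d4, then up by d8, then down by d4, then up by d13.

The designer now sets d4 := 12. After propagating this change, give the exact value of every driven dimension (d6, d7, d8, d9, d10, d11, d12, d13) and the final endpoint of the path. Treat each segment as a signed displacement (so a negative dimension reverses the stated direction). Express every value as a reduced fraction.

Apply edit: d4 := 12
  d6 = 8 + d4*5 + d1 = 205/3
  d7 = d1 + d5 = 10/3
  d8 = d4 - d3 = 9
  d9 = d1*3 + d7 - d6 = -64
  d10 = d1/5 - d7 + d8 = 86/15
  d11 = d1/3 = 1/9
  d12 = d6/5 + d1*5 - 9 = 19/3
  d13 = d10/4 = 43/30
Walk from origin (0, 0):
  seg 1: down by d1 = 1/3 → (0, -1/3)
  seg 2: down by d4 = 12 → (0, -37/3)
  seg 3: up by d8 = 9 → (0, -10/3)
  seg 4: down by d4 = 12 → (0, -46/3)
  seg 5: up by d13 = 43/30 → (0, -139/10)

d6 = 205/3
d7 = 10/3
d8 = 9
d9 = -64
d10 = 86/15
d11 = 1/9
d12 = 19/3
d13 = 43/30
endpoint = (0, -139/10)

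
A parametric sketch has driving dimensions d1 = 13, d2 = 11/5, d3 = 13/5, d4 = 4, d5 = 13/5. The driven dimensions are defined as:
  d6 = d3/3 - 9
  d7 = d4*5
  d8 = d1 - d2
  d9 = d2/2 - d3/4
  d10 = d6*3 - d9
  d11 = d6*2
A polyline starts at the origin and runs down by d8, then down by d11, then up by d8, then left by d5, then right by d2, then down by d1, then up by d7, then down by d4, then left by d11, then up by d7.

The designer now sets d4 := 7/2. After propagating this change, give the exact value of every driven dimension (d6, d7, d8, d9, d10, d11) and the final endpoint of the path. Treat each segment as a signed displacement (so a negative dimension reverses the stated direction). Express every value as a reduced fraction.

Apply edit: d4 := 7/2
  d6 = d3/3 - 9 = -122/15
  d7 = d4*5 = 35/2
  d8 = d1 - d2 = 54/5
  d9 = d2/2 - d3/4 = 9/20
  d10 = d6*3 - d9 = -497/20
  d11 = d6*2 = -244/15
Walk from origin (0, 0):
  seg 1: down by d8 = 54/5 → (0, -54/5)
  seg 2: down by d11 = -244/15 → (0, 82/15)
  seg 3: up by d8 = 54/5 → (0, 244/15)
  seg 4: left by d5 = 13/5 → (-13/5, 244/15)
  seg 5: right by d2 = 11/5 → (-2/5, 244/15)
  seg 6: down by d1 = 13 → (-2/5, 49/15)
  seg 7: up by d7 = 35/2 → (-2/5, 623/30)
  seg 8: down by d4 = 7/2 → (-2/5, 259/15)
  seg 9: left by d11 = -244/15 → (238/15, 259/15)
  seg 10: up by d7 = 35/2 → (238/15, 1043/30)

d6 = -122/15
d7 = 35/2
d8 = 54/5
d9 = 9/20
d10 = -497/20
d11 = -244/15
endpoint = (238/15, 1043/30)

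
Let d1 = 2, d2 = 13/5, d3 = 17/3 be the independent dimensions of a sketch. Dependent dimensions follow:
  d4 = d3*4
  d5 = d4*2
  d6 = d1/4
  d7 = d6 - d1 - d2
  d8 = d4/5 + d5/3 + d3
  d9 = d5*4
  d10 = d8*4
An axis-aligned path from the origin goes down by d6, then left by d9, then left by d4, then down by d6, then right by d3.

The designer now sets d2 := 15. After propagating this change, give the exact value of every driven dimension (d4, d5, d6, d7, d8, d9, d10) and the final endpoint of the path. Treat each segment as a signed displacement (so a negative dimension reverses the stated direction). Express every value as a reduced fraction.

d4 = 68/3
d5 = 136/3
d6 = 1/2
d7 = -33/2
d8 = 1139/45
d9 = 544/3
d10 = 4556/45
endpoint = (-595/3, -1)

Apply edit: d2 := 15
  d4 = d3*4 = 68/3
  d5 = d4*2 = 136/3
  d6 = d1/4 = 1/2
  d7 = d6 - d1 - d2 = -33/2
  d8 = d4/5 + d5/3 + d3 = 1139/45
  d9 = d5*4 = 544/3
  d10 = d8*4 = 4556/45
Walk from origin (0, 0):
  seg 1: down by d6 = 1/2 → (0, -1/2)
  seg 2: left by d9 = 544/3 → (-544/3, -1/2)
  seg 3: left by d4 = 68/3 → (-204, -1/2)
  seg 4: down by d6 = 1/2 → (-204, -1)
  seg 5: right by d3 = 17/3 → (-595/3, -1)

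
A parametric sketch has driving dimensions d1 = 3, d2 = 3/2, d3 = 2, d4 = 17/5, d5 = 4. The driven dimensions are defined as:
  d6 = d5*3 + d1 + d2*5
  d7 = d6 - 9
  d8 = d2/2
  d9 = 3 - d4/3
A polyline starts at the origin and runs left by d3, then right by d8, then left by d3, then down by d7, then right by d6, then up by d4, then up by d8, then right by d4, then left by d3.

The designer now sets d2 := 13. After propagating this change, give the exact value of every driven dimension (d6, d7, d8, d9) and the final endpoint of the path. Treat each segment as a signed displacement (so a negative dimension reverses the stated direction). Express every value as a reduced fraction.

d6 = 80
d7 = 71
d8 = 13/2
d9 = 28/15
endpoint = (839/10, -611/10)

Apply edit: d2 := 13
  d6 = d5*3 + d1 + d2*5 = 80
  d7 = d6 - 9 = 71
  d8 = d2/2 = 13/2
  d9 = 3 - d4/3 = 28/15
Walk from origin (0, 0):
  seg 1: left by d3 = 2 → (-2, 0)
  seg 2: right by d8 = 13/2 → (9/2, 0)
  seg 3: left by d3 = 2 → (5/2, 0)
  seg 4: down by d7 = 71 → (5/2, -71)
  seg 5: right by d6 = 80 → (165/2, -71)
  seg 6: up by d4 = 17/5 → (165/2, -338/5)
  seg 7: up by d8 = 13/2 → (165/2, -611/10)
  seg 8: right by d4 = 17/5 → (859/10, -611/10)
  seg 9: left by d3 = 2 → (839/10, -611/10)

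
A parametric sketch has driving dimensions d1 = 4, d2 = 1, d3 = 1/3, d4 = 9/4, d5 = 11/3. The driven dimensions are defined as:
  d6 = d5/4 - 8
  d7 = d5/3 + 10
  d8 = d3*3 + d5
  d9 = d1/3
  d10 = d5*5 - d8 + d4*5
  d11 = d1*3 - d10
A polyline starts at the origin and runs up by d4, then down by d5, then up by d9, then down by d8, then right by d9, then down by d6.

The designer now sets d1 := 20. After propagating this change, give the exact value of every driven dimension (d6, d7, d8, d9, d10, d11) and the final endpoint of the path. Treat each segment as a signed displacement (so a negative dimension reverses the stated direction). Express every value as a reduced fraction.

Apply edit: d1 := 20
  d6 = d5/4 - 8 = -85/12
  d7 = d5/3 + 10 = 101/9
  d8 = d3*3 + d5 = 14/3
  d9 = d1/3 = 20/3
  d10 = d5*5 - d8 + d4*5 = 299/12
  d11 = d1*3 - d10 = 421/12
Walk from origin (0, 0):
  seg 1: up by d4 = 9/4 → (0, 9/4)
  seg 2: down by d5 = 11/3 → (0, -17/12)
  seg 3: up by d9 = 20/3 → (0, 21/4)
  seg 4: down by d8 = 14/3 → (0, 7/12)
  seg 5: right by d9 = 20/3 → (20/3, 7/12)
  seg 6: down by d6 = -85/12 → (20/3, 23/3)

d6 = -85/12
d7 = 101/9
d8 = 14/3
d9 = 20/3
d10 = 299/12
d11 = 421/12
endpoint = (20/3, 23/3)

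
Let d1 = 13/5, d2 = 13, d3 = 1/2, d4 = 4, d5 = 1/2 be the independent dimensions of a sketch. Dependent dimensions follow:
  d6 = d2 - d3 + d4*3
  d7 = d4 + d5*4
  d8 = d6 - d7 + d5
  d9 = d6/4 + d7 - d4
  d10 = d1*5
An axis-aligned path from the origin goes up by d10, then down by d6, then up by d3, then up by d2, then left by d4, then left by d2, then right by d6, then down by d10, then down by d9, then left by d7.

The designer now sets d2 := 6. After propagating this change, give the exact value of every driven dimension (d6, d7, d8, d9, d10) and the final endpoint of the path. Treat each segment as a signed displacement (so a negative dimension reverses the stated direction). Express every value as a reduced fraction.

d6 = 35/2
d7 = 6
d8 = 12
d9 = 51/8
d10 = 13
endpoint = (3/2, -139/8)

Apply edit: d2 := 6
  d6 = d2 - d3 + d4*3 = 35/2
  d7 = d4 + d5*4 = 6
  d8 = d6 - d7 + d5 = 12
  d9 = d6/4 + d7 - d4 = 51/8
  d10 = d1*5 = 13
Walk from origin (0, 0):
  seg 1: up by d10 = 13 → (0, 13)
  seg 2: down by d6 = 35/2 → (0, -9/2)
  seg 3: up by d3 = 1/2 → (0, -4)
  seg 4: up by d2 = 6 → (0, 2)
  seg 5: left by d4 = 4 → (-4, 2)
  seg 6: left by d2 = 6 → (-10, 2)
  seg 7: right by d6 = 35/2 → (15/2, 2)
  seg 8: down by d10 = 13 → (15/2, -11)
  seg 9: down by d9 = 51/8 → (15/2, -139/8)
  seg 10: left by d7 = 6 → (3/2, -139/8)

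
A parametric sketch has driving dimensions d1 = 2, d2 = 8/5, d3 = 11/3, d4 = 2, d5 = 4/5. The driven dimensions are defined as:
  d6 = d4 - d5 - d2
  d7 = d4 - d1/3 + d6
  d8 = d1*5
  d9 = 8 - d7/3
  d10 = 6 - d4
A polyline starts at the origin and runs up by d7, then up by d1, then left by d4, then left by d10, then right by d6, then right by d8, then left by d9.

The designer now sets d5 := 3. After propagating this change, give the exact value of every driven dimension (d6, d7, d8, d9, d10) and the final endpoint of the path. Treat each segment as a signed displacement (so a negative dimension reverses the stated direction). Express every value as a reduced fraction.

d6 = -13/5
d7 = -19/15
d8 = 10
d9 = 379/45
d10 = 4
endpoint = (-316/45, 11/15)

Apply edit: d5 := 3
  d6 = d4 - d5 - d2 = -13/5
  d7 = d4 - d1/3 + d6 = -19/15
  d8 = d1*5 = 10
  d9 = 8 - d7/3 = 379/45
  d10 = 6 - d4 = 4
Walk from origin (0, 0):
  seg 1: up by d7 = -19/15 → (0, -19/15)
  seg 2: up by d1 = 2 → (0, 11/15)
  seg 3: left by d4 = 2 → (-2, 11/15)
  seg 4: left by d10 = 4 → (-6, 11/15)
  seg 5: right by d6 = -13/5 → (-43/5, 11/15)
  seg 6: right by d8 = 10 → (7/5, 11/15)
  seg 7: left by d9 = 379/45 → (-316/45, 11/15)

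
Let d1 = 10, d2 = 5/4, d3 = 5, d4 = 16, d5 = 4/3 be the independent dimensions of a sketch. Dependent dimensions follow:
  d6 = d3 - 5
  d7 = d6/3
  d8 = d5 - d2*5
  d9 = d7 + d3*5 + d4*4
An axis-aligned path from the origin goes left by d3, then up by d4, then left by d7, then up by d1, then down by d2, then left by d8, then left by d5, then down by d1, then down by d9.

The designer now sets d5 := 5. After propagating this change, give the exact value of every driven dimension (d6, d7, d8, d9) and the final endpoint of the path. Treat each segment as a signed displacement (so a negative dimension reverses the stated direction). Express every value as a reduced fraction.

Apply edit: d5 := 5
  d6 = d3 - 5 = 0
  d7 = d6/3 = 0
  d8 = d5 - d2*5 = -5/4
  d9 = d7 + d3*5 + d4*4 = 89
Walk from origin (0, 0):
  seg 1: left by d3 = 5 → (-5, 0)
  seg 2: up by d4 = 16 → (-5, 16)
  seg 3: left by d7 = 0 → (-5, 16)
  seg 4: up by d1 = 10 → (-5, 26)
  seg 5: down by d2 = 5/4 → (-5, 99/4)
  seg 6: left by d8 = -5/4 → (-15/4, 99/4)
  seg 7: left by d5 = 5 → (-35/4, 99/4)
  seg 8: down by d1 = 10 → (-35/4, 59/4)
  seg 9: down by d9 = 89 → (-35/4, -297/4)

d6 = 0
d7 = 0
d8 = -5/4
d9 = 89
endpoint = (-35/4, -297/4)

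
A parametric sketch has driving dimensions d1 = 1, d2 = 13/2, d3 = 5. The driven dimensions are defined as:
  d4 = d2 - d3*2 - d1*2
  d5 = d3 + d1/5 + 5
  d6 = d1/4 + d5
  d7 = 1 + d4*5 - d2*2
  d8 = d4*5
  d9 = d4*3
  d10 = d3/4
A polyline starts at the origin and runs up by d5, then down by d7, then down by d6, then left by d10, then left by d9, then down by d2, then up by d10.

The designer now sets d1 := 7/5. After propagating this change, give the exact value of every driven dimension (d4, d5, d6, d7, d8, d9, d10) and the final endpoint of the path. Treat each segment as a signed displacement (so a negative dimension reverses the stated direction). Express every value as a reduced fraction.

d4 = -63/10
d5 = 257/25
d6 = 1063/100
d7 = -87/2
d8 = -63/2
d9 = -189/10
d10 = 5/4
endpoint = (353/20, 379/10)

Apply edit: d1 := 7/5
  d4 = d2 - d3*2 - d1*2 = -63/10
  d5 = d3 + d1/5 + 5 = 257/25
  d6 = d1/4 + d5 = 1063/100
  d7 = 1 + d4*5 - d2*2 = -87/2
  d8 = d4*5 = -63/2
  d9 = d4*3 = -189/10
  d10 = d3/4 = 5/4
Walk from origin (0, 0):
  seg 1: up by d5 = 257/25 → (0, 257/25)
  seg 2: down by d7 = -87/2 → (0, 2689/50)
  seg 3: down by d6 = 1063/100 → (0, 863/20)
  seg 4: left by d10 = 5/4 → (-5/4, 863/20)
  seg 5: left by d9 = -189/10 → (353/20, 863/20)
  seg 6: down by d2 = 13/2 → (353/20, 733/20)
  seg 7: up by d10 = 5/4 → (353/20, 379/10)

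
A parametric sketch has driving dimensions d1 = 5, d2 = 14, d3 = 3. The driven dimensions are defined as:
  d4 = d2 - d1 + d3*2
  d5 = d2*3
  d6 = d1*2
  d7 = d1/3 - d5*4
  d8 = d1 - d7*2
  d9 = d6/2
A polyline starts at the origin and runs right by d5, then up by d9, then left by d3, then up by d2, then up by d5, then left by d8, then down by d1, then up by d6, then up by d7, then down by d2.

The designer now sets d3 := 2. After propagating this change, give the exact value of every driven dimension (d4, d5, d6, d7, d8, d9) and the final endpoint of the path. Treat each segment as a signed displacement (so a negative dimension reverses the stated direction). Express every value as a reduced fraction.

d4 = 13
d5 = 42
d6 = 10
d7 = -499/3
d8 = 1013/3
d9 = 5
endpoint = (-893/3, -343/3)

Apply edit: d3 := 2
  d4 = d2 - d1 + d3*2 = 13
  d5 = d2*3 = 42
  d6 = d1*2 = 10
  d7 = d1/3 - d5*4 = -499/3
  d8 = d1 - d7*2 = 1013/3
  d9 = d6/2 = 5
Walk from origin (0, 0):
  seg 1: right by d5 = 42 → (42, 0)
  seg 2: up by d9 = 5 → (42, 5)
  seg 3: left by d3 = 2 → (40, 5)
  seg 4: up by d2 = 14 → (40, 19)
  seg 5: up by d5 = 42 → (40, 61)
  seg 6: left by d8 = 1013/3 → (-893/3, 61)
  seg 7: down by d1 = 5 → (-893/3, 56)
  seg 8: up by d6 = 10 → (-893/3, 66)
  seg 9: up by d7 = -499/3 → (-893/3, -301/3)
  seg 10: down by d2 = 14 → (-893/3, -343/3)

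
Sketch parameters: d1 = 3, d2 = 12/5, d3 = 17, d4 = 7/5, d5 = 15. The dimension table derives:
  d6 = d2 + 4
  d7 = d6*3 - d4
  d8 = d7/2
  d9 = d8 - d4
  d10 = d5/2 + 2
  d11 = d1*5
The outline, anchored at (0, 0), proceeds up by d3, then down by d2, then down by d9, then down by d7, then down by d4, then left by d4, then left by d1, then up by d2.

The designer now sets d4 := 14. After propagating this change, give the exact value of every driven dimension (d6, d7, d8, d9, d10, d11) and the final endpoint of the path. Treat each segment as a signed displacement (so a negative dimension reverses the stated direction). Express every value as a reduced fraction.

Apply edit: d4 := 14
  d6 = d2 + 4 = 32/5
  d7 = d6*3 - d4 = 26/5
  d8 = d7/2 = 13/5
  d9 = d8 - d4 = -57/5
  d10 = d5/2 + 2 = 19/2
  d11 = d1*5 = 15
Walk from origin (0, 0):
  seg 1: up by d3 = 17 → (0, 17)
  seg 2: down by d2 = 12/5 → (0, 73/5)
  seg 3: down by d9 = -57/5 → (0, 26)
  seg 4: down by d7 = 26/5 → (0, 104/5)
  seg 5: down by d4 = 14 → (0, 34/5)
  seg 6: left by d4 = 14 → (-14, 34/5)
  seg 7: left by d1 = 3 → (-17, 34/5)
  seg 8: up by d2 = 12/5 → (-17, 46/5)

d6 = 32/5
d7 = 26/5
d8 = 13/5
d9 = -57/5
d10 = 19/2
d11 = 15
endpoint = (-17, 46/5)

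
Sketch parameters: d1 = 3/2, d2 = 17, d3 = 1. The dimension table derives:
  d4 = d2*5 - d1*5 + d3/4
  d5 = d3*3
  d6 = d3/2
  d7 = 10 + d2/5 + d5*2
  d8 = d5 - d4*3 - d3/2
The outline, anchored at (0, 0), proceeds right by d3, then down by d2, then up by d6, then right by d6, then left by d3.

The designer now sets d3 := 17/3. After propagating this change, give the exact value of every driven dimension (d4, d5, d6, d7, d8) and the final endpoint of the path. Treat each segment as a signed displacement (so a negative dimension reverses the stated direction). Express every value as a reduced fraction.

Apply edit: d3 := 17/3
  d4 = d2*5 - d1*5 + d3/4 = 947/12
  d5 = d3*3 = 17
  d6 = d3/2 = 17/6
  d7 = 10 + d2/5 + d5*2 = 237/5
  d8 = d5 - d4*3 - d3/2 = -2671/12
Walk from origin (0, 0):
  seg 1: right by d3 = 17/3 → (17/3, 0)
  seg 2: down by d2 = 17 → (17/3, -17)
  seg 3: up by d6 = 17/6 → (17/3, -85/6)
  seg 4: right by d6 = 17/6 → (17/2, -85/6)
  seg 5: left by d3 = 17/3 → (17/6, -85/6)

d4 = 947/12
d5 = 17
d6 = 17/6
d7 = 237/5
d8 = -2671/12
endpoint = (17/6, -85/6)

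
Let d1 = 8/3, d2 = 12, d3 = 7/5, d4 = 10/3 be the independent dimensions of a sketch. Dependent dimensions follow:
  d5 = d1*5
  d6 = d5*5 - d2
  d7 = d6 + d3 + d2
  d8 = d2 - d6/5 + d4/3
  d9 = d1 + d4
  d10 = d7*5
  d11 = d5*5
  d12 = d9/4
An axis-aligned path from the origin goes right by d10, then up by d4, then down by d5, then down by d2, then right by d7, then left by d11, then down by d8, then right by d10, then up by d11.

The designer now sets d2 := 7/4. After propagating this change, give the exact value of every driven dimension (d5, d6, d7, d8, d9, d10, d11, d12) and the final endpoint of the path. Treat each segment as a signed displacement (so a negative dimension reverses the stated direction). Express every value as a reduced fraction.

d5 = 40/3
d6 = 779/12
d7 = 1021/15
d8 = -911/90
d9 = 6
d10 = 1021/3
d11 = 200/3
d12 = 3/2
endpoint = (10231/15, 11707/180)

Apply edit: d2 := 7/4
  d5 = d1*5 = 40/3
  d6 = d5*5 - d2 = 779/12
  d7 = d6 + d3 + d2 = 1021/15
  d8 = d2 - d6/5 + d4/3 = -911/90
  d9 = d1 + d4 = 6
  d10 = d7*5 = 1021/3
  d11 = d5*5 = 200/3
  d12 = d9/4 = 3/2
Walk from origin (0, 0):
  seg 1: right by d10 = 1021/3 → (1021/3, 0)
  seg 2: up by d4 = 10/3 → (1021/3, 10/3)
  seg 3: down by d5 = 40/3 → (1021/3, -10)
  seg 4: down by d2 = 7/4 → (1021/3, -47/4)
  seg 5: right by d7 = 1021/15 → (2042/5, -47/4)
  seg 6: left by d11 = 200/3 → (5126/15, -47/4)
  seg 7: down by d8 = -911/90 → (5126/15, -293/180)
  seg 8: right by d10 = 1021/3 → (10231/15, -293/180)
  seg 9: up by d11 = 200/3 → (10231/15, 11707/180)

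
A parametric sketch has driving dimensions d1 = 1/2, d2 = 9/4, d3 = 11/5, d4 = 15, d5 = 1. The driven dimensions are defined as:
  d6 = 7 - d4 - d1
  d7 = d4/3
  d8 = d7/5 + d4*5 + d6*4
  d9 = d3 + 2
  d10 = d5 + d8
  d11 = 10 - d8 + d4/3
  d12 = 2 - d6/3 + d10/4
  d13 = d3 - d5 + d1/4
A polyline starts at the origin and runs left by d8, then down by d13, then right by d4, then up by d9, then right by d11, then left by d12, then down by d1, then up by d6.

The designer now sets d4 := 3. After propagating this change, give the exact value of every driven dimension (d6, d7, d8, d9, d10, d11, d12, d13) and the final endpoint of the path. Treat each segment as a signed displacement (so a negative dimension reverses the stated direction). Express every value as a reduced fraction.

Apply edit: d4 := 3
  d6 = 7 - d4 - d1 = 7/2
  d7 = d4/3 = 1
  d8 = d7/5 + d4*5 + d6*4 = 146/5
  d9 = d3 + 2 = 21/5
  d10 = d5 + d8 = 151/5
  d11 = 10 - d8 + d4/3 = -91/5
  d12 = 2 - d6/3 + d10/4 = 503/60
  d13 = d3 - d5 + d1/4 = 53/40
Walk from origin (0, 0):
  seg 1: left by d8 = 146/5 → (-146/5, 0)
  seg 2: down by d13 = 53/40 → (-146/5, -53/40)
  seg 3: right by d4 = 3 → (-131/5, -53/40)
  seg 4: up by d9 = 21/5 → (-131/5, 23/8)
  seg 5: right by d11 = -91/5 → (-222/5, 23/8)
  seg 6: left by d12 = 503/60 → (-3167/60, 23/8)
  seg 7: down by d1 = 1/2 → (-3167/60, 19/8)
  seg 8: up by d6 = 7/2 → (-3167/60, 47/8)

d6 = 7/2
d7 = 1
d8 = 146/5
d9 = 21/5
d10 = 151/5
d11 = -91/5
d12 = 503/60
d13 = 53/40
endpoint = (-3167/60, 47/8)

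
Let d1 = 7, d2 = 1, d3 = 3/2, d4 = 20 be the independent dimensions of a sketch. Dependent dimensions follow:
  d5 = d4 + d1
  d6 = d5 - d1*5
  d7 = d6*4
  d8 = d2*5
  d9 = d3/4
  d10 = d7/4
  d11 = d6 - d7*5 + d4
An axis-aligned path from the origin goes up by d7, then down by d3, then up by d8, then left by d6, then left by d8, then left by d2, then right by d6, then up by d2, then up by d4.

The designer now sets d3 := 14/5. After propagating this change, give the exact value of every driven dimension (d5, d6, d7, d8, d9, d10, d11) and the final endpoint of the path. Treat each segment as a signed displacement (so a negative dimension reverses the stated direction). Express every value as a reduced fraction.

Apply edit: d3 := 14/5
  d5 = d4 + d1 = 27
  d6 = d5 - d1*5 = -8
  d7 = d6*4 = -32
  d8 = d2*5 = 5
  d9 = d3/4 = 7/10
  d10 = d7/4 = -8
  d11 = d6 - d7*5 + d4 = 172
Walk from origin (0, 0):
  seg 1: up by d7 = -32 → (0, -32)
  seg 2: down by d3 = 14/5 → (0, -174/5)
  seg 3: up by d8 = 5 → (0, -149/5)
  seg 4: left by d6 = -8 → (8, -149/5)
  seg 5: left by d8 = 5 → (3, -149/5)
  seg 6: left by d2 = 1 → (2, -149/5)
  seg 7: right by d6 = -8 → (-6, -149/5)
  seg 8: up by d2 = 1 → (-6, -144/5)
  seg 9: up by d4 = 20 → (-6, -44/5)

d5 = 27
d6 = -8
d7 = -32
d8 = 5
d9 = 7/10
d10 = -8
d11 = 172
endpoint = (-6, -44/5)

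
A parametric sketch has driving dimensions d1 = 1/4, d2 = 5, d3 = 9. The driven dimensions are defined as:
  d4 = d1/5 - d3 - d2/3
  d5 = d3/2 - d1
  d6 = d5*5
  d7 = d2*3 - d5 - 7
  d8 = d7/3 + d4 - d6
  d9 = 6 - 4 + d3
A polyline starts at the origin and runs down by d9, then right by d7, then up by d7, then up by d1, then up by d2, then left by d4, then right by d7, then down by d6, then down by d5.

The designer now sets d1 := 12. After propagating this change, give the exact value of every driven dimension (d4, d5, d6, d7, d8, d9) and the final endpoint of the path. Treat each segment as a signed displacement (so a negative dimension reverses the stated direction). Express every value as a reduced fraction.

d4 = -124/15
d5 = -15/2
d6 = -75/2
d7 = 31/2
d8 = 172/5
d9 = 11
endpoint = (589/15, 133/2)

Apply edit: d1 := 12
  d4 = d1/5 - d3 - d2/3 = -124/15
  d5 = d3/2 - d1 = -15/2
  d6 = d5*5 = -75/2
  d7 = d2*3 - d5 - 7 = 31/2
  d8 = d7/3 + d4 - d6 = 172/5
  d9 = 6 - 4 + d3 = 11
Walk from origin (0, 0):
  seg 1: down by d9 = 11 → (0, -11)
  seg 2: right by d7 = 31/2 → (31/2, -11)
  seg 3: up by d7 = 31/2 → (31/2, 9/2)
  seg 4: up by d1 = 12 → (31/2, 33/2)
  seg 5: up by d2 = 5 → (31/2, 43/2)
  seg 6: left by d4 = -124/15 → (713/30, 43/2)
  seg 7: right by d7 = 31/2 → (589/15, 43/2)
  seg 8: down by d6 = -75/2 → (589/15, 59)
  seg 9: down by d5 = -15/2 → (589/15, 133/2)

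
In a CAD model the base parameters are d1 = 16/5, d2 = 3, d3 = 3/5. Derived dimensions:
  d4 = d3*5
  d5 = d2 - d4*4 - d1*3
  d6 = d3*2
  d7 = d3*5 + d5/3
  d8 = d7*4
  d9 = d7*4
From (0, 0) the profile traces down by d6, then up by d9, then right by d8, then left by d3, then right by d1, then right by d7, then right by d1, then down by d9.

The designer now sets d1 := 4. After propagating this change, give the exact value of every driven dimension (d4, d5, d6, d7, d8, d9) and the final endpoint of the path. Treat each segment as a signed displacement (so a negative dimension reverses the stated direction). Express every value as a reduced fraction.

d4 = 3
d5 = -21
d6 = 6/5
d7 = -4
d8 = -16
d9 = -16
endpoint = (-63/5, -6/5)

Apply edit: d1 := 4
  d4 = d3*5 = 3
  d5 = d2 - d4*4 - d1*3 = -21
  d6 = d3*2 = 6/5
  d7 = d3*5 + d5/3 = -4
  d8 = d7*4 = -16
  d9 = d7*4 = -16
Walk from origin (0, 0):
  seg 1: down by d6 = 6/5 → (0, -6/5)
  seg 2: up by d9 = -16 → (0, -86/5)
  seg 3: right by d8 = -16 → (-16, -86/5)
  seg 4: left by d3 = 3/5 → (-83/5, -86/5)
  seg 5: right by d1 = 4 → (-63/5, -86/5)
  seg 6: right by d7 = -4 → (-83/5, -86/5)
  seg 7: right by d1 = 4 → (-63/5, -86/5)
  seg 8: down by d9 = -16 → (-63/5, -6/5)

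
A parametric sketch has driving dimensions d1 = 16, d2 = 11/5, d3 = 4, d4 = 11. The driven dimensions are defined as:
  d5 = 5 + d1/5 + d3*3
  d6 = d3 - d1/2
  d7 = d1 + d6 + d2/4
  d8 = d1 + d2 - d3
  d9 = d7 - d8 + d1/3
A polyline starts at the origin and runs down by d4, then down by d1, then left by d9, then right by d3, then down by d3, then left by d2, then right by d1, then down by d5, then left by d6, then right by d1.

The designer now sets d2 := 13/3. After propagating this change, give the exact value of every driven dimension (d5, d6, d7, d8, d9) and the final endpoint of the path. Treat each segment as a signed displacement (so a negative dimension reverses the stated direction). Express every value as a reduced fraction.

d5 = 101/5
d6 = -4
d7 = 157/12
d8 = 49/3
d9 = 25/12
endpoint = (403/12, -256/5)

Apply edit: d2 := 13/3
  d5 = 5 + d1/5 + d3*3 = 101/5
  d6 = d3 - d1/2 = -4
  d7 = d1 + d6 + d2/4 = 157/12
  d8 = d1 + d2 - d3 = 49/3
  d9 = d7 - d8 + d1/3 = 25/12
Walk from origin (0, 0):
  seg 1: down by d4 = 11 → (0, -11)
  seg 2: down by d1 = 16 → (0, -27)
  seg 3: left by d9 = 25/12 → (-25/12, -27)
  seg 4: right by d3 = 4 → (23/12, -27)
  seg 5: down by d3 = 4 → (23/12, -31)
  seg 6: left by d2 = 13/3 → (-29/12, -31)
  seg 7: right by d1 = 16 → (163/12, -31)
  seg 8: down by d5 = 101/5 → (163/12, -256/5)
  seg 9: left by d6 = -4 → (211/12, -256/5)
  seg 10: right by d1 = 16 → (403/12, -256/5)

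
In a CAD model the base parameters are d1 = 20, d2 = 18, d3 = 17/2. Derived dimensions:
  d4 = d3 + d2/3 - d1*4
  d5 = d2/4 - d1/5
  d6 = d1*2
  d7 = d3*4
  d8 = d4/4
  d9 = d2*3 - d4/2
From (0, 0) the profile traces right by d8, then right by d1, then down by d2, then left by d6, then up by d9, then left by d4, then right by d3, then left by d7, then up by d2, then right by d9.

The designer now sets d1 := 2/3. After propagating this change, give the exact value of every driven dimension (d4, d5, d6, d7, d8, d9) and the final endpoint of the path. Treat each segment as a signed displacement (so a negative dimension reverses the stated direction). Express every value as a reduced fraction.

d4 = 71/6
d5 = 131/30
d6 = 4/3
d7 = 34
d8 = 71/24
d9 = 577/12
endpoint = (313/24, 577/12)

Apply edit: d1 := 2/3
  d4 = d3 + d2/3 - d1*4 = 71/6
  d5 = d2/4 - d1/5 = 131/30
  d6 = d1*2 = 4/3
  d7 = d3*4 = 34
  d8 = d4/4 = 71/24
  d9 = d2*3 - d4/2 = 577/12
Walk from origin (0, 0):
  seg 1: right by d8 = 71/24 → (71/24, 0)
  seg 2: right by d1 = 2/3 → (29/8, 0)
  seg 3: down by d2 = 18 → (29/8, -18)
  seg 4: left by d6 = 4/3 → (55/24, -18)
  seg 5: up by d9 = 577/12 → (55/24, 361/12)
  seg 6: left by d4 = 71/6 → (-229/24, 361/12)
  seg 7: right by d3 = 17/2 → (-25/24, 361/12)
  seg 8: left by d7 = 34 → (-841/24, 361/12)
  seg 9: up by d2 = 18 → (-841/24, 577/12)
  seg 10: right by d9 = 577/12 → (313/24, 577/12)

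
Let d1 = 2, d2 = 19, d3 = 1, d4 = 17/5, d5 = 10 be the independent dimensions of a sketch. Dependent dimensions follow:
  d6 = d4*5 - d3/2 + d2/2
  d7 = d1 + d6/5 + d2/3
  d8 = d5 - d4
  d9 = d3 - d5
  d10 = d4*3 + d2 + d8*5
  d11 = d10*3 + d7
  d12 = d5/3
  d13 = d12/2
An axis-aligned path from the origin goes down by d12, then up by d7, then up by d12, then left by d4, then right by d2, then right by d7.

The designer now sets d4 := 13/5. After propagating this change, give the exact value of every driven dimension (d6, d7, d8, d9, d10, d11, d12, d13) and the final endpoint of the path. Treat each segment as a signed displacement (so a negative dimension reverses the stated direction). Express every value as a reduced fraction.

Apply edit: d4 := 13/5
  d6 = d4*5 - d3/2 + d2/2 = 22
  d7 = d1 + d6/5 + d2/3 = 191/15
  d8 = d5 - d4 = 37/5
  d9 = d3 - d5 = -9
  d10 = d4*3 + d2 + d8*5 = 319/5
  d11 = d10*3 + d7 = 3062/15
  d12 = d5/3 = 10/3
  d13 = d12/2 = 5/3
Walk from origin (0, 0):
  seg 1: down by d12 = 10/3 → (0, -10/3)
  seg 2: up by d7 = 191/15 → (0, 47/5)
  seg 3: up by d12 = 10/3 → (0, 191/15)
  seg 4: left by d4 = 13/5 → (-13/5, 191/15)
  seg 5: right by d2 = 19 → (82/5, 191/15)
  seg 6: right by d7 = 191/15 → (437/15, 191/15)

d6 = 22
d7 = 191/15
d8 = 37/5
d9 = -9
d10 = 319/5
d11 = 3062/15
d12 = 10/3
d13 = 5/3
endpoint = (437/15, 191/15)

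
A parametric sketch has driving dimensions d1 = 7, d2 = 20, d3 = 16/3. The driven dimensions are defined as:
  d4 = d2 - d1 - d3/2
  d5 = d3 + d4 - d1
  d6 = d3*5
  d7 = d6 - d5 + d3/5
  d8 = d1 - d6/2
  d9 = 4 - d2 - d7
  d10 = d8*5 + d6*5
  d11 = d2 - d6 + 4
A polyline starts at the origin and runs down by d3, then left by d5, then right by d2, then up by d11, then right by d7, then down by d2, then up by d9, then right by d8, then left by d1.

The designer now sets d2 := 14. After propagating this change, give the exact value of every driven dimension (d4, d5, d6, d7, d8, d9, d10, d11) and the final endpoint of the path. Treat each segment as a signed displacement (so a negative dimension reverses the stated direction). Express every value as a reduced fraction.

Apply edit: d2 := 14
  d4 = d2 - d1 - d3/2 = 13/3
  d5 = d3 + d4 - d1 = 8/3
  d6 = d3*5 = 80/3
  d7 = d6 - d5 + d3/5 = 376/15
  d8 = d1 - d6/2 = -19/3
  d9 = 4 - d2 - d7 = -526/15
  d10 = d8*5 + d6*5 = 305/3
  d11 = d2 - d6 + 4 = -26/3
Walk from origin (0, 0):
  seg 1: down by d3 = 16/3 → (0, -16/3)
  seg 2: left by d5 = 8/3 → (-8/3, -16/3)
  seg 3: right by d2 = 14 → (34/3, -16/3)
  seg 4: up by d11 = -26/3 → (34/3, -14)
  seg 5: right by d7 = 376/15 → (182/5, -14)
  seg 6: down by d2 = 14 → (182/5, -28)
  seg 7: up by d9 = -526/15 → (182/5, -946/15)
  seg 8: right by d8 = -19/3 → (451/15, -946/15)
  seg 9: left by d1 = 7 → (346/15, -946/15)

d4 = 13/3
d5 = 8/3
d6 = 80/3
d7 = 376/15
d8 = -19/3
d9 = -526/15
d10 = 305/3
d11 = -26/3
endpoint = (346/15, -946/15)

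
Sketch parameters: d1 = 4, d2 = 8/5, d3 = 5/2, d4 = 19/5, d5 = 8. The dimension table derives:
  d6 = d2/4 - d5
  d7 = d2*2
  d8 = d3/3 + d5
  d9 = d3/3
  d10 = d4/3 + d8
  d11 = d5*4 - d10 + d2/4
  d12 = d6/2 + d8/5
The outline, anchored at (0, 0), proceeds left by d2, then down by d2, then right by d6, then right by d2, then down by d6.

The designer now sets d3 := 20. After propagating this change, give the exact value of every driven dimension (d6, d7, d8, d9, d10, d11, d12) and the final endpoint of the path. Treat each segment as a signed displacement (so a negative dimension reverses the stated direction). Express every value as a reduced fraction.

d6 = -38/5
d7 = 16/5
d8 = 44/3
d9 = 20/3
d10 = 239/15
d11 = 247/15
d12 = -13/15
endpoint = (-38/5, 6)

Apply edit: d3 := 20
  d6 = d2/4 - d5 = -38/5
  d7 = d2*2 = 16/5
  d8 = d3/3 + d5 = 44/3
  d9 = d3/3 = 20/3
  d10 = d4/3 + d8 = 239/15
  d11 = d5*4 - d10 + d2/4 = 247/15
  d12 = d6/2 + d8/5 = -13/15
Walk from origin (0, 0):
  seg 1: left by d2 = 8/5 → (-8/5, 0)
  seg 2: down by d2 = 8/5 → (-8/5, -8/5)
  seg 3: right by d6 = -38/5 → (-46/5, -8/5)
  seg 4: right by d2 = 8/5 → (-38/5, -8/5)
  seg 5: down by d6 = -38/5 → (-38/5, 6)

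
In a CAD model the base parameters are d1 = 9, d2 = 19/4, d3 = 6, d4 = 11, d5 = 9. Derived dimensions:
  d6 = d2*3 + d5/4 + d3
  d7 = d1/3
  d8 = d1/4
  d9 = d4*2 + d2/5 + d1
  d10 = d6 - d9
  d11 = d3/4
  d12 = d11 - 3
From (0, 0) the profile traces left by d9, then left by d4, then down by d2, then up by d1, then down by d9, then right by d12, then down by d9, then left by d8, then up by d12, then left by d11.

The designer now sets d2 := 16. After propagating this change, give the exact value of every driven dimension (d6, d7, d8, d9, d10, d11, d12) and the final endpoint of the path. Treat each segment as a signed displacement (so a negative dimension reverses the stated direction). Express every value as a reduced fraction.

Apply edit: d2 := 16
  d6 = d2*3 + d5/4 + d3 = 225/4
  d7 = d1/3 = 3
  d8 = d1/4 = 9/4
  d9 = d4*2 + d2/5 + d1 = 171/5
  d10 = d6 - d9 = 441/20
  d11 = d3/4 = 3/2
  d12 = d11 - 3 = -3/2
Walk from origin (0, 0):
  seg 1: left by d9 = 171/5 → (-171/5, 0)
  seg 2: left by d4 = 11 → (-226/5, 0)
  seg 3: down by d2 = 16 → (-226/5, -16)
  seg 4: up by d1 = 9 → (-226/5, -7)
  seg 5: down by d9 = 171/5 → (-226/5, -206/5)
  seg 6: right by d12 = -3/2 → (-467/10, -206/5)
  seg 7: down by d9 = 171/5 → (-467/10, -377/5)
  seg 8: left by d8 = 9/4 → (-979/20, -377/5)
  seg 9: up by d12 = -3/2 → (-979/20, -769/10)
  seg 10: left by d11 = 3/2 → (-1009/20, -769/10)

d6 = 225/4
d7 = 3
d8 = 9/4
d9 = 171/5
d10 = 441/20
d11 = 3/2
d12 = -3/2
endpoint = (-1009/20, -769/10)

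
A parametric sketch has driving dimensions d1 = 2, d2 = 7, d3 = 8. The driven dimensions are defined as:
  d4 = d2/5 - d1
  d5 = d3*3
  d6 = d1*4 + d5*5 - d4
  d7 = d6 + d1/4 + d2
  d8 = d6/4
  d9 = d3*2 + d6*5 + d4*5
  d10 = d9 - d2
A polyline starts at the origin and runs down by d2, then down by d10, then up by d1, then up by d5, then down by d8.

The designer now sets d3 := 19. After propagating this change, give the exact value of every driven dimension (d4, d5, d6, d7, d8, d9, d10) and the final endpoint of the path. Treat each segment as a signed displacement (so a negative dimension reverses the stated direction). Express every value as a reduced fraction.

Apply edit: d3 := 19
  d4 = d2/5 - d1 = -3/5
  d5 = d3*3 = 57
  d6 = d1*4 + d5*5 - d4 = 1468/5
  d7 = d6 + d1/4 + d2 = 3011/10
  d8 = d6/4 = 367/5
  d9 = d3*2 + d6*5 + d4*5 = 1503
  d10 = d9 - d2 = 1496
Walk from origin (0, 0):
  seg 1: down by d2 = 7 → (0, -7)
  seg 2: down by d10 = 1496 → (0, -1503)
  seg 3: up by d1 = 2 → (0, -1501)
  seg 4: up by d5 = 57 → (0, -1444)
  seg 5: down by d8 = 367/5 → (0, -7587/5)

d4 = -3/5
d5 = 57
d6 = 1468/5
d7 = 3011/10
d8 = 367/5
d9 = 1503
d10 = 1496
endpoint = (0, -7587/5)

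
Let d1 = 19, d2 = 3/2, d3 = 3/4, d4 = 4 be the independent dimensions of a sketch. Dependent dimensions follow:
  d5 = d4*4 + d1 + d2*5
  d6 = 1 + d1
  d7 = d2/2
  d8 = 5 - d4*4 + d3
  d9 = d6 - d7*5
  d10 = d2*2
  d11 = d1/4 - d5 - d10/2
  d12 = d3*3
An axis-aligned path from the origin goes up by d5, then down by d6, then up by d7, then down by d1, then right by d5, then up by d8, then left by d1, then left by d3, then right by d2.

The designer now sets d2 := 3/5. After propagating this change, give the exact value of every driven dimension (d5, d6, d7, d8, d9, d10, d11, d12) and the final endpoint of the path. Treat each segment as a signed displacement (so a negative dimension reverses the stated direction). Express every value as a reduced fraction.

d5 = 38
d6 = 20
d7 = 3/10
d8 = -41/4
d9 = 37/2
d10 = 6/5
d11 = -677/20
d12 = 9/4
endpoint = (377/20, -219/20)

Apply edit: d2 := 3/5
  d5 = d4*4 + d1 + d2*5 = 38
  d6 = 1 + d1 = 20
  d7 = d2/2 = 3/10
  d8 = 5 - d4*4 + d3 = -41/4
  d9 = d6 - d7*5 = 37/2
  d10 = d2*2 = 6/5
  d11 = d1/4 - d5 - d10/2 = -677/20
  d12 = d3*3 = 9/4
Walk from origin (0, 0):
  seg 1: up by d5 = 38 → (0, 38)
  seg 2: down by d6 = 20 → (0, 18)
  seg 3: up by d7 = 3/10 → (0, 183/10)
  seg 4: down by d1 = 19 → (0, -7/10)
  seg 5: right by d5 = 38 → (38, -7/10)
  seg 6: up by d8 = -41/4 → (38, -219/20)
  seg 7: left by d1 = 19 → (19, -219/20)
  seg 8: left by d3 = 3/4 → (73/4, -219/20)
  seg 9: right by d2 = 3/5 → (377/20, -219/20)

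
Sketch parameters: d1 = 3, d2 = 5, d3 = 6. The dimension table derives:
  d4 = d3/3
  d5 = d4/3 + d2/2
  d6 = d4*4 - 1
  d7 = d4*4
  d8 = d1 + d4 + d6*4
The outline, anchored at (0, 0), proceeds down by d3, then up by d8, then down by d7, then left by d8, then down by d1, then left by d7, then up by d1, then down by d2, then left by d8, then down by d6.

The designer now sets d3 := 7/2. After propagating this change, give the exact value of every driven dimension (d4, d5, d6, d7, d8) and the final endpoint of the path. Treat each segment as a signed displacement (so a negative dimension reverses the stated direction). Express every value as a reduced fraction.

d4 = 7/6
d5 = 26/9
d6 = 11/3
d7 = 14/3
d8 = 113/6
endpoint = (-127/3, 2)

Apply edit: d3 := 7/2
  d4 = d3/3 = 7/6
  d5 = d4/3 + d2/2 = 26/9
  d6 = d4*4 - 1 = 11/3
  d7 = d4*4 = 14/3
  d8 = d1 + d4 + d6*4 = 113/6
Walk from origin (0, 0):
  seg 1: down by d3 = 7/2 → (0, -7/2)
  seg 2: up by d8 = 113/6 → (0, 46/3)
  seg 3: down by d7 = 14/3 → (0, 32/3)
  seg 4: left by d8 = 113/6 → (-113/6, 32/3)
  seg 5: down by d1 = 3 → (-113/6, 23/3)
  seg 6: left by d7 = 14/3 → (-47/2, 23/3)
  seg 7: up by d1 = 3 → (-47/2, 32/3)
  seg 8: down by d2 = 5 → (-47/2, 17/3)
  seg 9: left by d8 = 113/6 → (-127/3, 17/3)
  seg 10: down by d6 = 11/3 → (-127/3, 2)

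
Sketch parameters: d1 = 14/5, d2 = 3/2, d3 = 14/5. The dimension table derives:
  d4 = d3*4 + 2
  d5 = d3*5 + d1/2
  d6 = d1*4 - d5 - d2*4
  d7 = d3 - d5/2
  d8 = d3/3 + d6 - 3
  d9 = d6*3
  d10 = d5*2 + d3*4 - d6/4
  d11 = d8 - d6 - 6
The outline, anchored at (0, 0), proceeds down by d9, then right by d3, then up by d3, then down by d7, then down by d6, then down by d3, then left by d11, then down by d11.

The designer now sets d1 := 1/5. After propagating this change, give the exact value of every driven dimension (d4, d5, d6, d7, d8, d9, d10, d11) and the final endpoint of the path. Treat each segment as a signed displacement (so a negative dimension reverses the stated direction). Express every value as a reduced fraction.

Apply edit: d1 := 1/5
  d4 = d3*4 + 2 = 66/5
  d5 = d3*5 + d1/2 = 141/10
  d6 = d1*4 - d5 - d2*4 = -193/10
  d7 = d3 - d5/2 = -17/4
  d8 = d3/3 + d6 - 3 = -641/30
  d9 = d6*3 = -579/10
  d10 = d5*2 + d3*4 - d6/4 = 1769/40
  d11 = d8 - d6 - 6 = -121/15
Walk from origin (0, 0):
  seg 1: down by d9 = -579/10 → (0, 579/10)
  seg 2: right by d3 = 14/5 → (14/5, 579/10)
  seg 3: up by d3 = 14/5 → (14/5, 607/10)
  seg 4: down by d7 = -17/4 → (14/5, 1299/20)
  seg 5: down by d6 = -193/10 → (14/5, 337/4)
  seg 6: down by d3 = 14/5 → (14/5, 1629/20)
  seg 7: left by d11 = -121/15 → (163/15, 1629/20)
  seg 8: down by d11 = -121/15 → (163/15, 5371/60)

d4 = 66/5
d5 = 141/10
d6 = -193/10
d7 = -17/4
d8 = -641/30
d9 = -579/10
d10 = 1769/40
d11 = -121/15
endpoint = (163/15, 5371/60)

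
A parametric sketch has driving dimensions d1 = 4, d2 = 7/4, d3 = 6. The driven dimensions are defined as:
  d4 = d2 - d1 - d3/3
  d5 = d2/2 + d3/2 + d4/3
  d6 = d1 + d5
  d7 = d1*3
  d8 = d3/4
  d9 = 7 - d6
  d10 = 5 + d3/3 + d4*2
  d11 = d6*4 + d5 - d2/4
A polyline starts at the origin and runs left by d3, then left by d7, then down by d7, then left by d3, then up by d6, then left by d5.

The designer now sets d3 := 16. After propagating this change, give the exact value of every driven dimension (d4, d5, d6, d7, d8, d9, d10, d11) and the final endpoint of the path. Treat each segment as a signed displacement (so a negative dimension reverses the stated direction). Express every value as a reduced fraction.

d4 = -91/12
d5 = 457/72
d6 = 745/72
d7 = 12
d8 = 4
d9 = -241/72
d10 = -29/6
d11 = 6811/144
endpoint = (-3625/72, -119/72)

Apply edit: d3 := 16
  d4 = d2 - d1 - d3/3 = -91/12
  d5 = d2/2 + d3/2 + d4/3 = 457/72
  d6 = d1 + d5 = 745/72
  d7 = d1*3 = 12
  d8 = d3/4 = 4
  d9 = 7 - d6 = -241/72
  d10 = 5 + d3/3 + d4*2 = -29/6
  d11 = d6*4 + d5 - d2/4 = 6811/144
Walk from origin (0, 0):
  seg 1: left by d3 = 16 → (-16, 0)
  seg 2: left by d7 = 12 → (-28, 0)
  seg 3: down by d7 = 12 → (-28, -12)
  seg 4: left by d3 = 16 → (-44, -12)
  seg 5: up by d6 = 745/72 → (-44, -119/72)
  seg 6: left by d5 = 457/72 → (-3625/72, -119/72)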